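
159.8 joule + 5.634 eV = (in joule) 159.8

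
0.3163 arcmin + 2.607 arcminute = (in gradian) 0.05414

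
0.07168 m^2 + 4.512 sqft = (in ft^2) 5.284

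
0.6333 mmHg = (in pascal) 84.43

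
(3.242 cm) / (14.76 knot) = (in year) 1.354e-10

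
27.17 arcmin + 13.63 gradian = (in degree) 12.72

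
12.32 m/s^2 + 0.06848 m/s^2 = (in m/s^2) 12.39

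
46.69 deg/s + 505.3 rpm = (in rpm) 513.1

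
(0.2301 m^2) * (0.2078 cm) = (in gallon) 0.1263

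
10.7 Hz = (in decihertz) 107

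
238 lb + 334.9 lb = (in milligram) 2.599e+08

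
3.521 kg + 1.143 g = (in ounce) 124.2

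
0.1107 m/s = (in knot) 0.2152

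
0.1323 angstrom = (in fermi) 1.323e+04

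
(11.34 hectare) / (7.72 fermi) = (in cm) 1.469e+21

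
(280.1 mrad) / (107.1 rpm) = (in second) 0.02497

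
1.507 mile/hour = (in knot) 1.31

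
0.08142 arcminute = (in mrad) 0.02368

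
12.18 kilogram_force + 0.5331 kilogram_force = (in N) 124.7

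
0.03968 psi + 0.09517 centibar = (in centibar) 0.3688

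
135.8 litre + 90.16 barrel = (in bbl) 91.01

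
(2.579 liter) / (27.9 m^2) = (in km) 9.244e-08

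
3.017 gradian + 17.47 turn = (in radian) 109.8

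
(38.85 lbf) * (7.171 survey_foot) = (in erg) 3.777e+09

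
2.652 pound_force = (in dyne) 1.18e+06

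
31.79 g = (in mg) 3.179e+04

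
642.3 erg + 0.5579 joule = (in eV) 3.483e+18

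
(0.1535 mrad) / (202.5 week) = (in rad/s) 1.253e-12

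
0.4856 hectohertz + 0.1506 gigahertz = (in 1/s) 1.506e+08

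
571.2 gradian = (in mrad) 8972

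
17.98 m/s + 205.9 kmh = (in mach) 0.2208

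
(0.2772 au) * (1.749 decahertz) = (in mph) 1.622e+12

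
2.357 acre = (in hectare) 0.9538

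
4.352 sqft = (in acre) 9.991e-05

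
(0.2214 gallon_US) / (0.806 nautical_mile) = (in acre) 1.387e-10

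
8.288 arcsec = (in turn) 6.395e-06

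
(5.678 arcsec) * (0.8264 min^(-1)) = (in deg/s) 2.172e-05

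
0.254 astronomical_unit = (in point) 1.077e+14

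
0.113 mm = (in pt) 0.3203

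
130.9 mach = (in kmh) 1.605e+05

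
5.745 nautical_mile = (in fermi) 1.064e+19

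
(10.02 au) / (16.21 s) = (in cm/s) 9.247e+12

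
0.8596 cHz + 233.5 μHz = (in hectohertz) 8.83e-05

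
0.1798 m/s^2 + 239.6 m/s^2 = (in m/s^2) 239.8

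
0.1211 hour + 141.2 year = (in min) 7.421e+07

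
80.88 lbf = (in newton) 359.8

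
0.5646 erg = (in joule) 5.646e-08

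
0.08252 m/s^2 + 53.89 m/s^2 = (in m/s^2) 53.97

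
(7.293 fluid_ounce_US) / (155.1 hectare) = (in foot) 4.562e-10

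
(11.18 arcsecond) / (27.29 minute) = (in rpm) 3.161e-07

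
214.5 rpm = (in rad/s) 22.46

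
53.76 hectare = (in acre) 132.8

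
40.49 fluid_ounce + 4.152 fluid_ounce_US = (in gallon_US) 0.3488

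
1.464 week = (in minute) 1.476e+04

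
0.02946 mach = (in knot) 19.5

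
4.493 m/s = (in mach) 0.0132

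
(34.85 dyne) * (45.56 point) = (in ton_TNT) 1.339e-15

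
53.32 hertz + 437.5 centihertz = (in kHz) 0.0577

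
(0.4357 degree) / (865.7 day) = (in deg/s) 5.825e-09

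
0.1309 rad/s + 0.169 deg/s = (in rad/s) 0.1338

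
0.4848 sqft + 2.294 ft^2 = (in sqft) 2.779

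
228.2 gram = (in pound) 0.5031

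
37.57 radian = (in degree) 2153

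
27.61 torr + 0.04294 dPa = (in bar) 0.03681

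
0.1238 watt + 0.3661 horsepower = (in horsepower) 0.3663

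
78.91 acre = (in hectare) 31.93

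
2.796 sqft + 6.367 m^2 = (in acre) 0.001638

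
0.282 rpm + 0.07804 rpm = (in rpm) 0.36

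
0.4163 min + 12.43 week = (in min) 1.253e+05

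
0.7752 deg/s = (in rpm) 0.1292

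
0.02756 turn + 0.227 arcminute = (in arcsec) 3.573e+04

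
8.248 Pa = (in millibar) 0.08248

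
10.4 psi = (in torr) 537.8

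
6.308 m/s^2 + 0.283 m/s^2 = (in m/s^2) 6.591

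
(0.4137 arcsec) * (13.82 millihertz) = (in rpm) 2.647e-07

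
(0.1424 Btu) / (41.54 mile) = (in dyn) 224.7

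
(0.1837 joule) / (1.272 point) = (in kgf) 41.74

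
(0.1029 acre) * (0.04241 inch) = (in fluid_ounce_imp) 1.579e+04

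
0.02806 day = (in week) 0.004009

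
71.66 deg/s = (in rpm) 11.94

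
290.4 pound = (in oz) 4646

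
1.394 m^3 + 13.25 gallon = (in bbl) 9.083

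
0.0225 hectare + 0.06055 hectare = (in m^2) 830.5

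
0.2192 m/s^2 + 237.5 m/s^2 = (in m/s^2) 237.7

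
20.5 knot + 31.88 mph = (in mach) 0.07283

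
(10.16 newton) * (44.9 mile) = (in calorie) 1.755e+05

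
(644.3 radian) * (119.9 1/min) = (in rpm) 1.229e+04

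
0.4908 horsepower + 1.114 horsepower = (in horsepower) 1.605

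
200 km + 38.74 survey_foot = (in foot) 6.562e+05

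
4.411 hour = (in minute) 264.7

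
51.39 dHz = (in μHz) 5.139e+06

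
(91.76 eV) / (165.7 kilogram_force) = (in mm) 9.047e-18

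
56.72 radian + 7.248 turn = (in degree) 5859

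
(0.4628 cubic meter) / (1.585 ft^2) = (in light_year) 3.322e-16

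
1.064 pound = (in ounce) 17.02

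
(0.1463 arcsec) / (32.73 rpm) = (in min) 3.449e-09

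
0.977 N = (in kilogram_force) 0.09963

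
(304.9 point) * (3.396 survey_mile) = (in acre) 0.1453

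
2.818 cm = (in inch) 1.109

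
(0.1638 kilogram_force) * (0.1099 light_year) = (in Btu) 1.583e+12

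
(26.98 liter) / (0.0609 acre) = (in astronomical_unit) 7.318e-16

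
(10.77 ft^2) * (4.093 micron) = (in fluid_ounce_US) 0.1385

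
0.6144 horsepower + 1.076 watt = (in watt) 459.2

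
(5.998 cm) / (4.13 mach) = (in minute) 7.109e-07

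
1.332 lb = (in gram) 604.2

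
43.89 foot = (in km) 0.01338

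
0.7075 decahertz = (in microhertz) 7.075e+06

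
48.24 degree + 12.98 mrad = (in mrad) 854.9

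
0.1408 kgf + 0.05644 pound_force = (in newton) 1.632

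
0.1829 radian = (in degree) 10.48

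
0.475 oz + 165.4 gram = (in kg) 0.1789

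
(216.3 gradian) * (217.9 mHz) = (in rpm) 7.07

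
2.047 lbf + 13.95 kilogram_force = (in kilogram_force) 14.88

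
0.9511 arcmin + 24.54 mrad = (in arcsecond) 5119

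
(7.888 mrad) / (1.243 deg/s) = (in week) 6.012e-07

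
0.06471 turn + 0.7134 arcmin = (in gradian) 25.9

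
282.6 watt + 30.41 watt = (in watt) 313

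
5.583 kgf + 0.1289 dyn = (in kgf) 5.583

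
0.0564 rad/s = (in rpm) 0.5386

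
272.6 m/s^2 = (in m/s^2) 272.6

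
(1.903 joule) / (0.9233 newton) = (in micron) 2.061e+06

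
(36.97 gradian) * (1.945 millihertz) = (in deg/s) 0.06472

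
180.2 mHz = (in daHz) 0.01802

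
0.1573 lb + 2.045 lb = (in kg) 0.9989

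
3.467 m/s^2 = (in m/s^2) 3.467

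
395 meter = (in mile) 0.2454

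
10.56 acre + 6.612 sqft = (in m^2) 4.274e+04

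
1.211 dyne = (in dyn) 1.211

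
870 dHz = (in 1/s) 87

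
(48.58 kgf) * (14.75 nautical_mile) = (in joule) 1.301e+07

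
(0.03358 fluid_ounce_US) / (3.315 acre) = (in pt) 2.098e-07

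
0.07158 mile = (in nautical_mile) 0.0622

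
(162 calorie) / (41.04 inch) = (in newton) 650.2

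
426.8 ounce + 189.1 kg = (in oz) 7097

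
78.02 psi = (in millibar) 5379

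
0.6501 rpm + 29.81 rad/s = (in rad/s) 29.88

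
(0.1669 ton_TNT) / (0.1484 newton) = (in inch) 1.853e+11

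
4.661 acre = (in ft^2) 2.03e+05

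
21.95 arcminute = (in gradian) 0.4065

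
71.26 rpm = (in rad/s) 7.462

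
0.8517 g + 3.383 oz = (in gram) 96.76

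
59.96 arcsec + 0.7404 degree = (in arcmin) 45.42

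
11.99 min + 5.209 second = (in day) 0.008387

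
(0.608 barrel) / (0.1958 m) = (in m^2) 0.4937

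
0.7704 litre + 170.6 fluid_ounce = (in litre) 5.816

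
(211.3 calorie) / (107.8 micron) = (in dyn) 8.201e+11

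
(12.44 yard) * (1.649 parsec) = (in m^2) 5.788e+17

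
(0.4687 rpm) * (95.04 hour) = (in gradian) 1.069e+06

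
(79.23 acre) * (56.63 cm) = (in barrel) 1.142e+06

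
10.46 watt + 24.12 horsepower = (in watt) 1.8e+04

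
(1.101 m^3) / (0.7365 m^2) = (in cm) 149.5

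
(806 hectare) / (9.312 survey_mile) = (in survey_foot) 1765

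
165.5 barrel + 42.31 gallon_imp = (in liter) 2.65e+04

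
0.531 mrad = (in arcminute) 1.825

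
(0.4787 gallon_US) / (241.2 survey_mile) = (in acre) 1.154e-12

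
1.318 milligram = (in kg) 1.318e-06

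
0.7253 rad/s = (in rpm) 6.926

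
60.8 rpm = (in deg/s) 364.8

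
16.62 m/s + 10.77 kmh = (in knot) 38.12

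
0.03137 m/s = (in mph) 0.07017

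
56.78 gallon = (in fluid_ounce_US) 7268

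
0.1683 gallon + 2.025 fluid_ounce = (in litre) 0.697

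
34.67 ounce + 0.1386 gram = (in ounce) 34.67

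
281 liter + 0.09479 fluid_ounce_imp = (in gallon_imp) 61.81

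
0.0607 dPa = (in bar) 6.07e-08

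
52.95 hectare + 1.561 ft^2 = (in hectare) 52.95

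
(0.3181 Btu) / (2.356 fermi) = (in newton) 1.425e+17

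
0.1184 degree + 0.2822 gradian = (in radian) 0.006499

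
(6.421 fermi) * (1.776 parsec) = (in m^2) 351.9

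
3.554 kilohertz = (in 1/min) 2.132e+05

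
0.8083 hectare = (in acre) 1.997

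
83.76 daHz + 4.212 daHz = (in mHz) 8.797e+05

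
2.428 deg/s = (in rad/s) 0.04238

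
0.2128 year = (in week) 11.1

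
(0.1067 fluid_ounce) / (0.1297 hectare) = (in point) 6.896e-06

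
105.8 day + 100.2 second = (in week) 15.11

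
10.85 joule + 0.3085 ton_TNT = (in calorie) 3.085e+08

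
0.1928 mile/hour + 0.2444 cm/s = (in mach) 0.0002603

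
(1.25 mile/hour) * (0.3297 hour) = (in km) 0.6633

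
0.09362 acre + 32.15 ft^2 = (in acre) 0.09436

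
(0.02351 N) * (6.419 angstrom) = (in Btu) 1.43e-14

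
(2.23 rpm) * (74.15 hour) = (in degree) 3.572e+06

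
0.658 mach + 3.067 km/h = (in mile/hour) 503.1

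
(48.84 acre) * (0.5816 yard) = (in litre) 1.051e+08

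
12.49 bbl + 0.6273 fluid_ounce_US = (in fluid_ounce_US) 6.715e+04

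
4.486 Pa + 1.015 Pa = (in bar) 5.501e-05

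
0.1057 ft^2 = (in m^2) 0.00982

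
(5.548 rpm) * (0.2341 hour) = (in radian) 489.6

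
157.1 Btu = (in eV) 1.035e+24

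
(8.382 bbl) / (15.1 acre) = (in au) 1.458e-16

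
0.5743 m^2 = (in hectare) 5.743e-05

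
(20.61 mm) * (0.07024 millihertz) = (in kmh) 5.212e-06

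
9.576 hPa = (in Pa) 957.6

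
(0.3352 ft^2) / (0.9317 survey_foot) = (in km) 0.0001097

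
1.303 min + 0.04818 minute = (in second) 81.07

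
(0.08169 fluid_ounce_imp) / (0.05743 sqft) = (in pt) 1.233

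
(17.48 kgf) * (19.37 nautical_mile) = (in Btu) 5829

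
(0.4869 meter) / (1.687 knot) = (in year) 1.779e-08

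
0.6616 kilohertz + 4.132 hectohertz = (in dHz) 1.075e+04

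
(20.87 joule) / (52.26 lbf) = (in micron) 8.978e+04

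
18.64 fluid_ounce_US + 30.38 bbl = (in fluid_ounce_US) 1.633e+05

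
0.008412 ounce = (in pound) 0.0005257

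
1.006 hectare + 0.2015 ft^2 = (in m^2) 1.006e+04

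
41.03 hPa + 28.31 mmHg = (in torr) 59.09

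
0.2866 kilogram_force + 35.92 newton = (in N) 38.73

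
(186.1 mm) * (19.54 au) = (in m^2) 5.44e+11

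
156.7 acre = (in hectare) 63.41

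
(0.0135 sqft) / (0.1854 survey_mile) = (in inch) 0.0001655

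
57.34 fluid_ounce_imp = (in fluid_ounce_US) 55.09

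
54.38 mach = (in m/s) 1.852e+04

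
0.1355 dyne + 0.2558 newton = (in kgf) 0.02608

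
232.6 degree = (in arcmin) 1.396e+04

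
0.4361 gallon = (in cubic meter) 0.001651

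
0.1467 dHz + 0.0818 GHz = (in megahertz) 81.8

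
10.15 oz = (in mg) 2.877e+05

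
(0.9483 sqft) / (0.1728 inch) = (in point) 5.69e+04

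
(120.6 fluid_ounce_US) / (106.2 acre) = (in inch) 3.267e-07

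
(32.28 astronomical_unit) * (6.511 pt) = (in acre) 2.741e+06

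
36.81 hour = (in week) 0.2191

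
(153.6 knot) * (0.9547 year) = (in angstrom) 2.379e+19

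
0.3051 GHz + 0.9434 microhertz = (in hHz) 3.051e+06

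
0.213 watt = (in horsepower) 0.0002856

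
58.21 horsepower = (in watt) 4.341e+04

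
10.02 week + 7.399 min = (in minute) 1.01e+05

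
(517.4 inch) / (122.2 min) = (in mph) 0.00401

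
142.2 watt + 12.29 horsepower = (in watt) 9307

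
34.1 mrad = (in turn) 0.005427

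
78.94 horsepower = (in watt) 5.887e+04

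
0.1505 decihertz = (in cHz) 1.505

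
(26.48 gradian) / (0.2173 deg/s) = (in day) 0.001269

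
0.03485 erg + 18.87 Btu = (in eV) 1.243e+23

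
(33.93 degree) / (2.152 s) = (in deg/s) 15.77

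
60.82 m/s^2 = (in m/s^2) 60.82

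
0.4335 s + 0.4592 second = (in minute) 0.01488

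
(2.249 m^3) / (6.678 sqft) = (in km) 0.003625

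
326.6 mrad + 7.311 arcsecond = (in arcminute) 1123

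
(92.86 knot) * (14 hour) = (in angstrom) 2.408e+16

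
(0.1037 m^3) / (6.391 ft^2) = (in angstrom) 1.747e+09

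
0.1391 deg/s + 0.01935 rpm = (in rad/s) 0.004454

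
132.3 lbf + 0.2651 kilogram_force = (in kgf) 60.28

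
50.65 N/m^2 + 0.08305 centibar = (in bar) 0.001337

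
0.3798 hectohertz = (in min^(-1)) 2279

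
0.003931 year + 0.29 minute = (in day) 1.435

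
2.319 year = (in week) 120.9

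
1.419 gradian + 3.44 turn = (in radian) 21.64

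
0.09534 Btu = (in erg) 1.006e+09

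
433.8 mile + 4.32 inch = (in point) 1.979e+09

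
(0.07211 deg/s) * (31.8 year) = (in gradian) 8.035e+07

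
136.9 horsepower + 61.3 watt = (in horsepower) 137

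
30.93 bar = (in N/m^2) 3.093e+06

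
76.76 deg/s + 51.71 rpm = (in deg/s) 387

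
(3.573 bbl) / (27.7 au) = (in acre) 3.387e-17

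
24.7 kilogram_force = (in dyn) 2.422e+07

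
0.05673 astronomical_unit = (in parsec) 2.75e-07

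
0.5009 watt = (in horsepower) 0.0006717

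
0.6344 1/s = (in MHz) 6.344e-07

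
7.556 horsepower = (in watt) 5635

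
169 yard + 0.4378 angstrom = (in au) 1.033e-09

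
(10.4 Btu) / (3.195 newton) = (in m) 3434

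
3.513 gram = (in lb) 0.007745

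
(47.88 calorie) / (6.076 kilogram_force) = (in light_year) 3.554e-16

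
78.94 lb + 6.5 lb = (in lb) 85.44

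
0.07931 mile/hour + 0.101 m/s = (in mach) 0.0004007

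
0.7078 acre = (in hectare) 0.2864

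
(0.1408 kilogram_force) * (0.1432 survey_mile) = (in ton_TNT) 7.605e-08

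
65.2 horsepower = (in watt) 4.862e+04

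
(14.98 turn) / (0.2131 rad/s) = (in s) 441.7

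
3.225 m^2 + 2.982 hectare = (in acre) 7.369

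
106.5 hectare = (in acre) 263.2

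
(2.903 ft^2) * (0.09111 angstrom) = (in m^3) 2.457e-12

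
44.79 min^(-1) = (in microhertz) 7.465e+05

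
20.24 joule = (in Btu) 0.01918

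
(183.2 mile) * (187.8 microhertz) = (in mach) 0.1626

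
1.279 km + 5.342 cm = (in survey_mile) 0.7948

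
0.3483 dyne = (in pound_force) 7.83e-07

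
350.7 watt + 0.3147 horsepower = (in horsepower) 0.785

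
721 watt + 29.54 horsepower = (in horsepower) 30.51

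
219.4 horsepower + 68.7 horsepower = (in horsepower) 288.1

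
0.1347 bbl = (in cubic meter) 0.02142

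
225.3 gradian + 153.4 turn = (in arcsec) 1.995e+08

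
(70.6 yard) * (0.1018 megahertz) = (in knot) 1.277e+07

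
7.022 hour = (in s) 2.528e+04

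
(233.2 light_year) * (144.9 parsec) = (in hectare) 9.864e+32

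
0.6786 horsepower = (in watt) 506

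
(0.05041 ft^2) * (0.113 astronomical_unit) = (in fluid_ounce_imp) 2.786e+12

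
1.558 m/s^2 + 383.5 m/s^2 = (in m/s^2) 385.1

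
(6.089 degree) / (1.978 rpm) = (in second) 0.5131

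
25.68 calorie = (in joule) 107.4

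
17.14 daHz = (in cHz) 1.714e+04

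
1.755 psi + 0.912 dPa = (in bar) 0.121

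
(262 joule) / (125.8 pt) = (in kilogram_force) 602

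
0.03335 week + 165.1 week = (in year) 3.167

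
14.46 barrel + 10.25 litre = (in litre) 2309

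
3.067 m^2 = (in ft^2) 33.01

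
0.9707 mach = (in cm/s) 3.305e+04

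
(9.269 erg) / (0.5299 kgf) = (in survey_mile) 1.108e-10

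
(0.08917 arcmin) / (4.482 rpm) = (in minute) 9.211e-07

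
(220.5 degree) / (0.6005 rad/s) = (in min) 0.1068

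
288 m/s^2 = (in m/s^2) 288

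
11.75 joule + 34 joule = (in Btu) 0.04336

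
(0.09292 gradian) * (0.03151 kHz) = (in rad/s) 0.04599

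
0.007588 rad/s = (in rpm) 0.07246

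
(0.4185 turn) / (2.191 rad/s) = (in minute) 0.02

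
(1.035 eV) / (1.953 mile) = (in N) 5.276e-23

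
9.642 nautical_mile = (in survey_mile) 11.1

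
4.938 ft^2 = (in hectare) 4.588e-05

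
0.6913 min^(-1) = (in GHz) 1.152e-11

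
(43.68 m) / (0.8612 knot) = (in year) 3.126e-06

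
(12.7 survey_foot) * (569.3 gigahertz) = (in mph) 4.93e+12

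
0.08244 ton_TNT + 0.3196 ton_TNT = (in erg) 1.682e+16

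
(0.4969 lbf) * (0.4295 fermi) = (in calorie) 2.269e-16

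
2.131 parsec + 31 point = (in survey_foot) 2.157e+17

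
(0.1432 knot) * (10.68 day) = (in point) 1.927e+08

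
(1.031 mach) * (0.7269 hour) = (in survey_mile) 570.8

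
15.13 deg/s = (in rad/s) 0.2641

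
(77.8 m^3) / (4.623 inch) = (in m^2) 662.6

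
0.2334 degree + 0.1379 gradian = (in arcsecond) 1287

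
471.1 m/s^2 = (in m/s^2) 471.1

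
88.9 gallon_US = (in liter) 336.5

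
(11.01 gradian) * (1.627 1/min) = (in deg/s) 0.2687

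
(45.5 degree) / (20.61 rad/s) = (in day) 4.46e-07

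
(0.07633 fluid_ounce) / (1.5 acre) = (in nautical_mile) 2.008e-13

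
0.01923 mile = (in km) 0.03095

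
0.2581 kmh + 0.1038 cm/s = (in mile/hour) 0.1627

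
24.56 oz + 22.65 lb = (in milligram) 1.097e+07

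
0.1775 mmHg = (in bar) 0.0002366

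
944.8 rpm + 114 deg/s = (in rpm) 963.8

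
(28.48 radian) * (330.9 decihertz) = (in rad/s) 942.4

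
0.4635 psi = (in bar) 0.03196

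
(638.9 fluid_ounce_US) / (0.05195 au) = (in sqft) 2.617e-11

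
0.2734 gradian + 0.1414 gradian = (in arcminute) 22.4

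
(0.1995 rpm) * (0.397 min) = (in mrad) 497.6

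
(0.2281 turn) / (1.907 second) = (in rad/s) 0.7515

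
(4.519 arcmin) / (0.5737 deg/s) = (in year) 4.163e-09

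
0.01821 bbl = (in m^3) 0.002895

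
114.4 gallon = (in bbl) 2.724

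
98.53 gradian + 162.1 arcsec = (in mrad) 1548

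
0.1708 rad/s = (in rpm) 1.631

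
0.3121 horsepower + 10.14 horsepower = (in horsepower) 10.45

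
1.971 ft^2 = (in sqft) 1.971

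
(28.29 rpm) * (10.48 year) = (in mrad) 9.791e+11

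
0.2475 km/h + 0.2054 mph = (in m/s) 0.1606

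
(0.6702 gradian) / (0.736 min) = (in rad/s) 0.0002384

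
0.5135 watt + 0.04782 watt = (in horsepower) 0.0007527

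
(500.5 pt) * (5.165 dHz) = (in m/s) 0.0912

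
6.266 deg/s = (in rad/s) 0.1094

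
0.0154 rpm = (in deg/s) 0.0924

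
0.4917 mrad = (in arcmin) 1.69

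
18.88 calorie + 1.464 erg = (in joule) 78.99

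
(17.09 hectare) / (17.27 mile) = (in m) 6.149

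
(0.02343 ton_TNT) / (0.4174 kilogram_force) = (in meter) 2.395e+07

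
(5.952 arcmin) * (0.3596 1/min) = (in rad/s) 1.038e-05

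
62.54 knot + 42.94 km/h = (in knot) 85.73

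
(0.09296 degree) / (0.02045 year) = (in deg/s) 1.441e-07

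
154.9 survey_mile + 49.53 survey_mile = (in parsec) 1.066e-11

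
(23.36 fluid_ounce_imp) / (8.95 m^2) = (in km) 7.416e-08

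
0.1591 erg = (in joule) 1.591e-08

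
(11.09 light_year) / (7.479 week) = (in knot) 4.509e+10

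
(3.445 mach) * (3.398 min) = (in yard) 2.615e+05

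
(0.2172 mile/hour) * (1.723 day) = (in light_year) 1.528e-12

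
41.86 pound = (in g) 1.899e+04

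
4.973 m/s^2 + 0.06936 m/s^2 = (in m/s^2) 5.042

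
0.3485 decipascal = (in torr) 0.0002614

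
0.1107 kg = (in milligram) 1.107e+05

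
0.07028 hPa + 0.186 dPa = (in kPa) 0.007047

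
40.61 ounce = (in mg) 1.151e+06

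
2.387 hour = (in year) 0.0002725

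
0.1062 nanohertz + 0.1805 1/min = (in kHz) 3.008e-06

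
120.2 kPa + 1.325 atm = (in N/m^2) 2.545e+05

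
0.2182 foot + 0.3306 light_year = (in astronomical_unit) 2.091e+04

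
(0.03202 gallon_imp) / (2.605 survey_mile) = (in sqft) 3.737e-07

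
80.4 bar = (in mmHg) 6.03e+04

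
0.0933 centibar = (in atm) 0.0009208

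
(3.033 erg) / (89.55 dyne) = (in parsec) 1.098e-20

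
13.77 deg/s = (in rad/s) 0.2403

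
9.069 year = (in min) 4.767e+06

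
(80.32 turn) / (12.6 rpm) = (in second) 382.5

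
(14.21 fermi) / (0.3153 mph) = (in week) 1.667e-19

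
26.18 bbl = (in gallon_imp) 915.6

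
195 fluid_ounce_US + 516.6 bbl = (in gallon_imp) 1.807e+04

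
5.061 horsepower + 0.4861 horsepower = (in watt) 4136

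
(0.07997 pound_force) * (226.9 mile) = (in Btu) 123.1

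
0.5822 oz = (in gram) 16.51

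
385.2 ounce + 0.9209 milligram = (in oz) 385.2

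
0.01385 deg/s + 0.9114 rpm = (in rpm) 0.9137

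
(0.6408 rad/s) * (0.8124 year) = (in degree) 9.406e+08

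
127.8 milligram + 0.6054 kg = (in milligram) 6.055e+05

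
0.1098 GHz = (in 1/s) 1.098e+08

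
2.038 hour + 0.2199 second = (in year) 0.0002327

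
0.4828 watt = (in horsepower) 0.0006474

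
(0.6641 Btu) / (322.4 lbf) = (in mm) 488.6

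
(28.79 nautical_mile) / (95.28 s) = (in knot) 1088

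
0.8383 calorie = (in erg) 3.507e+07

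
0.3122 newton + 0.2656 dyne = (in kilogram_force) 0.03184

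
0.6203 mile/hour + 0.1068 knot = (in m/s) 0.3322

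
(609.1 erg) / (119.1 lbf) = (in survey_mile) 7.144e-11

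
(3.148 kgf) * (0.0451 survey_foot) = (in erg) 4.244e+06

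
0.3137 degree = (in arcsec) 1129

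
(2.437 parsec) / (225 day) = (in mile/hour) 8.653e+09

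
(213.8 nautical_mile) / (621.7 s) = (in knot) 1238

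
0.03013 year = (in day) 11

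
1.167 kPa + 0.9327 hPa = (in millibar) 12.6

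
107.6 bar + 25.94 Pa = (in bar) 107.6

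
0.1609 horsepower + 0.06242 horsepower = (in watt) 166.5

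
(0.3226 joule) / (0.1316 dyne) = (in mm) 2.451e+08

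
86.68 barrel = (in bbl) 86.68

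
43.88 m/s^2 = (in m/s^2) 43.88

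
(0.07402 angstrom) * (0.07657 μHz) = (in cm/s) 5.668e-17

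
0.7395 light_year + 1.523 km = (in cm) 6.996e+17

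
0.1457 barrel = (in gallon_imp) 5.095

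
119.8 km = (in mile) 74.44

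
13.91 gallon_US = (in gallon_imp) 11.58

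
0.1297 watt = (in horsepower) 0.0001739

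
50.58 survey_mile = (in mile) 50.58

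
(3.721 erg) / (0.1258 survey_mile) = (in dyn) 0.0001838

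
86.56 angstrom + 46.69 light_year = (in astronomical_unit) 2.953e+06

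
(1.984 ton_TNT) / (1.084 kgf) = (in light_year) 8.254e-08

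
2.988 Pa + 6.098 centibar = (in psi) 0.8849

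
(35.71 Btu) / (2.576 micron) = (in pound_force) 3.288e+09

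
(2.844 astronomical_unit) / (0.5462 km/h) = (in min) 4.674e+10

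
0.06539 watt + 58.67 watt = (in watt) 58.74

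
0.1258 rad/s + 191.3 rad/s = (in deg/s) 1.097e+04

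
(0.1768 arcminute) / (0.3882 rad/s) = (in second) 0.0001325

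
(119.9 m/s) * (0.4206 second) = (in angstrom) 5.043e+11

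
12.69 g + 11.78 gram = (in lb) 0.05395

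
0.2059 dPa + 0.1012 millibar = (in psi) 0.001471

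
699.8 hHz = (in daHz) 6998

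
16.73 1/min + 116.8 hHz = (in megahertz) 0.01168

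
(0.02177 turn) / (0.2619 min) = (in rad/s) 0.008705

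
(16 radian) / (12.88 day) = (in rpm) 0.0001373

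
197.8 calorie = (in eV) 5.165e+21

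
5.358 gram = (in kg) 0.005358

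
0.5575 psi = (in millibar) 38.44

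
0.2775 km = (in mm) 2.775e+05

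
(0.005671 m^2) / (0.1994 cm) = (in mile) 0.001767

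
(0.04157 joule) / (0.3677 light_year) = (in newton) 1.195e-17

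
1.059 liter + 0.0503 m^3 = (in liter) 51.36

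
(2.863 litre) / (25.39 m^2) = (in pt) 0.3196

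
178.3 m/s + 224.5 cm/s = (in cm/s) 1.805e+04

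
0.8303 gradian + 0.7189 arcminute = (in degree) 0.7593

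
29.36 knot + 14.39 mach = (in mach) 14.43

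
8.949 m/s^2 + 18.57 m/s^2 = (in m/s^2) 27.52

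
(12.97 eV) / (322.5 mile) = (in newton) 4.004e-24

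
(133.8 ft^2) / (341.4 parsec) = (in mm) 1.18e-15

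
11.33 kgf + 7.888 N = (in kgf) 12.13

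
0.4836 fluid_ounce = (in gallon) 0.003778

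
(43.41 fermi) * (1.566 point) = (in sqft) 2.581e-16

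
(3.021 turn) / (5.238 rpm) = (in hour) 0.009612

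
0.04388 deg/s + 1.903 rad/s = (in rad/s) 1.904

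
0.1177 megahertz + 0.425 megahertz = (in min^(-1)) 3.256e+07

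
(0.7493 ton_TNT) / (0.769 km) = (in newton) 4.077e+06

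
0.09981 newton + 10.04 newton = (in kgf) 1.034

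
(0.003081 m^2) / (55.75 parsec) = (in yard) 1.959e-21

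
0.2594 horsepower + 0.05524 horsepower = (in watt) 234.6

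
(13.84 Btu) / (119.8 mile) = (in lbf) 0.01703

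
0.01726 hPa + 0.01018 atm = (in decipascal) 1.033e+04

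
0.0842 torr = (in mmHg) 0.0842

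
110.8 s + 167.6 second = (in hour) 0.07733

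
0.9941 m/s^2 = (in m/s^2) 0.9941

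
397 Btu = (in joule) 4.189e+05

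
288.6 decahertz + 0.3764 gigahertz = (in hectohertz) 3.764e+06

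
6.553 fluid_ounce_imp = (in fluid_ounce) 6.296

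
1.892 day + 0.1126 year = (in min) 6.191e+04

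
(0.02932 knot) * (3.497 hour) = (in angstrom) 1.899e+12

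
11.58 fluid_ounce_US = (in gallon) 0.09047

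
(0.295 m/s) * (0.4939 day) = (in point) 3.568e+07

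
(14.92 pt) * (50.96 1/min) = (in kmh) 0.01609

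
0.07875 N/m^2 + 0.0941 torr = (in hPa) 0.1262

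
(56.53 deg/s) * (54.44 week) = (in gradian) 2.068e+09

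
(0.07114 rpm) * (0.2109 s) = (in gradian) 0.1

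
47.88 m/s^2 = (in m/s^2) 47.88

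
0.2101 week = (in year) 0.004029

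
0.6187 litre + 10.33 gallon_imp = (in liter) 47.58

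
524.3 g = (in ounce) 18.49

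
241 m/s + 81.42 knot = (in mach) 0.8308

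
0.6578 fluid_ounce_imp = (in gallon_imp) 0.004111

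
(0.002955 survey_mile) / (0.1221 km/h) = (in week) 0.0002318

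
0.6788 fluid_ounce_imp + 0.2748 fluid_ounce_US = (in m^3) 2.741e-05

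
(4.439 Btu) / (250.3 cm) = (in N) 1871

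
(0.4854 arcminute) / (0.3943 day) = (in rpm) 3.958e-08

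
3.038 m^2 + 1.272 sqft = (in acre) 0.0007799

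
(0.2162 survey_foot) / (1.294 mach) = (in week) 2.473e-10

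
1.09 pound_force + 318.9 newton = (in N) 323.7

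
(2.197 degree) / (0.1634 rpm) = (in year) 7.106e-08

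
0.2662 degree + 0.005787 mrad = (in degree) 0.2665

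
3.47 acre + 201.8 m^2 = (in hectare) 1.424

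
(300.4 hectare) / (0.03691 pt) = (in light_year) 2.439e-05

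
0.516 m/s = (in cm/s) 51.6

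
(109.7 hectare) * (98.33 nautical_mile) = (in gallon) 5.277e+13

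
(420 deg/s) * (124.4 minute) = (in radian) 5.471e+04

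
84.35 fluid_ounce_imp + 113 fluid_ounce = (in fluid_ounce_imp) 202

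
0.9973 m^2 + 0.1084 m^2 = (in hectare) 0.0001106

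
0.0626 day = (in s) 5409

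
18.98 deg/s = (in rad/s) 0.3313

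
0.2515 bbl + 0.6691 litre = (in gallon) 10.74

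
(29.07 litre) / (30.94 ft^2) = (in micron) 1.011e+04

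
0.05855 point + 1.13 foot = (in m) 0.3444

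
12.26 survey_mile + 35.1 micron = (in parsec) 6.394e-13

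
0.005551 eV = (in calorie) 2.126e-22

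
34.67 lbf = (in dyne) 1.542e+07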